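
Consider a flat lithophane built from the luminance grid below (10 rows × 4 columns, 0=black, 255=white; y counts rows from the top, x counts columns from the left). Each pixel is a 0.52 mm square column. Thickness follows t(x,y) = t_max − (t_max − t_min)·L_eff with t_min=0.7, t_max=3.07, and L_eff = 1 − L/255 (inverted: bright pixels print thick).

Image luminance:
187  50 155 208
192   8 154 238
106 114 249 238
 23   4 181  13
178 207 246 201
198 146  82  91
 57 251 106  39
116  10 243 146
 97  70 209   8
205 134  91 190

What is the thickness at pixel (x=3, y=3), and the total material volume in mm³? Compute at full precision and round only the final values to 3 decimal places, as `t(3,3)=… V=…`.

span = t_max - t_min = 3.07 - 0.7 = 2.370
L(3,3) = 13, L_eff = 1 - 13/255 = 0.949020 (inverted)
t(3,3) = 3.07 - 2.370·0.949020 = 0.821
Σt over all 10·4 pixels = 667839/8500 ≈ 78.5692941
V = pitch²·Σt = 0.52²·667839/8500 = 21.245

t(3,3)=0.821 V=21.245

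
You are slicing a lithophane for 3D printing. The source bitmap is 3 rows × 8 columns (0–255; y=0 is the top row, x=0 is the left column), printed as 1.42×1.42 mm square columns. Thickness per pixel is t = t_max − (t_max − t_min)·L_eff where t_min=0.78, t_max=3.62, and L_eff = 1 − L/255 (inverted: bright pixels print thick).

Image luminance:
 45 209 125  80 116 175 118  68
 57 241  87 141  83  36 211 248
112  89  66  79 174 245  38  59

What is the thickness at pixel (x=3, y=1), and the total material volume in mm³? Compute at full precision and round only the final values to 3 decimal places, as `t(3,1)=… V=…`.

t(3,1)=2.350 V=102.918

span = t_max - t_min = 3.62 - 0.78 = 2.840
L(3,1) = 141, L_eff = 1 - 141/255 = 0.447059 (inverted)
t(3,1) = 3.62 - 2.840·0.447059 = 2.350
Σt over all 3·8 pixels = 325382/6375 ≈ 51.0403137
V = pitch²·Σt = 1.42²·325382/6375 = 102.918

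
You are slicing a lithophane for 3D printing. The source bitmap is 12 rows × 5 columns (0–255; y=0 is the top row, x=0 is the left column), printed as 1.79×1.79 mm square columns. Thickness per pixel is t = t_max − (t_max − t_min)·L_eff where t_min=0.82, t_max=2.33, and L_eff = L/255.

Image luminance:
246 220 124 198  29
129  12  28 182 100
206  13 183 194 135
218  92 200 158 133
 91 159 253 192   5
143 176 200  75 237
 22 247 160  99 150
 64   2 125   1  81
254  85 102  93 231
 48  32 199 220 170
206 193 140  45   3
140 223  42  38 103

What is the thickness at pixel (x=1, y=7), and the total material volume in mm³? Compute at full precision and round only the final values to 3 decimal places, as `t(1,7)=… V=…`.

t(1,7)=2.318 V=299.012

span = t_max - t_min = 2.33 - 0.82 = 1.510
L(1,7) = 2, L_eff = 2/255 = 0.007843
t(1,7) = 2.33 - 1.510·0.007843 = 2.318
Σt over all 12·5 pixels = 2379701/25500 ≈ 93.3216078
V = pitch²·Σt = 1.79²·2379701/25500 = 299.012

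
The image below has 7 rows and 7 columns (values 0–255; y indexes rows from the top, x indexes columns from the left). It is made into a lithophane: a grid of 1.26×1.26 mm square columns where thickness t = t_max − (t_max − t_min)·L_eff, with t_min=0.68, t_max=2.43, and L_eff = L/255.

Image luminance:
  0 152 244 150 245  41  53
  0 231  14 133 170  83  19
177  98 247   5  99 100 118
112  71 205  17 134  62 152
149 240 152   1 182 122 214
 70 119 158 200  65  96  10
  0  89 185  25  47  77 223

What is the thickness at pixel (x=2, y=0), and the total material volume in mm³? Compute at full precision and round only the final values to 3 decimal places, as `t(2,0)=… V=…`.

span = t_max - t_min = 2.43 - 0.68 = 1.750
L(2,0) = 244, L_eff = 244/255 = 0.956863
t(2,0) = 2.43 - 1.750·0.956863 = 0.755
Σt over all 7·7 pixels = 137599/1700 ≈ 80.9405882
V = pitch²·Σt = 1.26²·137599/1700 = 128.501

t(2,0)=0.755 V=128.501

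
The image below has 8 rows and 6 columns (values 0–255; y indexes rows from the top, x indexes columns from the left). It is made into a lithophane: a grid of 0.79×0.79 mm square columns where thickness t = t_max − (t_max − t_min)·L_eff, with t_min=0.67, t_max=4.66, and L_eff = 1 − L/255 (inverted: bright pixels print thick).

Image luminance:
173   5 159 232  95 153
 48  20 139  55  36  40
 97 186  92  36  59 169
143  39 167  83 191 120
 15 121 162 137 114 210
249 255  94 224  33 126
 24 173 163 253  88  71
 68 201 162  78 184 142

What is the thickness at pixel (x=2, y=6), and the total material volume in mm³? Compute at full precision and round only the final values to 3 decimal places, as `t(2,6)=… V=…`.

t(2,6)=3.220 V=77.530

span = t_max - t_min = 4.66 - 0.67 = 3.990
L(2,6) = 163, L_eff = 1 - 163/255 = 0.360784 (inverted)
t(2,6) = 4.66 - 3.990·0.360784 = 3.220
Σt over all 8·6 pixels = 263983/2125 ≈ 124.2272941
V = pitch²·Σt = 0.79²·263983/2125 = 77.530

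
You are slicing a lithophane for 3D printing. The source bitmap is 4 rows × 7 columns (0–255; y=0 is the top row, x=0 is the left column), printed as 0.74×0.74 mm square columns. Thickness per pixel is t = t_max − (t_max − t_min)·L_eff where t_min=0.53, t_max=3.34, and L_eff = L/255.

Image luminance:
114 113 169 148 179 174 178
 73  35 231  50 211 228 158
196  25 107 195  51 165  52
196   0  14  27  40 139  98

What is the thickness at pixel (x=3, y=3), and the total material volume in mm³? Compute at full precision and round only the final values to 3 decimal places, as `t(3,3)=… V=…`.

t(3,3)=3.042 V=30.900

span = t_max - t_min = 3.34 - 0.53 = 2.810
L(3,3) = 27, L_eff = 27/255 = 0.105882
t(3,3) = 3.34 - 2.810·0.105882 = 3.042
Σt over all 4·7 pixels = 56.428
V = pitch²·Σt = 0.74²·56.428 = 30.900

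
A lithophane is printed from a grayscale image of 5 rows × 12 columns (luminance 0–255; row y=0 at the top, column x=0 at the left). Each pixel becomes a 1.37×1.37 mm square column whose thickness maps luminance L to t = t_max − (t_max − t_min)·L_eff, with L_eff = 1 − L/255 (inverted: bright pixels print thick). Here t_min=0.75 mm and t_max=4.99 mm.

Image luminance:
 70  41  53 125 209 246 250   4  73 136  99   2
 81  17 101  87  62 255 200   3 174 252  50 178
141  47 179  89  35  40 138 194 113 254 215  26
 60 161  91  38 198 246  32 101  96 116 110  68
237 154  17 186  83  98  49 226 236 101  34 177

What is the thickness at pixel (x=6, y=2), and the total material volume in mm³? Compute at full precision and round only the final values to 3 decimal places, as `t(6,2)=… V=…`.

span = t_max - t_min = 4.99 - 0.75 = 4.240
L(6,2) = 138, L_eff = 1 - 138/255 = 0.458824 (inverted)
t(6,2) = 4.99 - 4.240·0.458824 = 3.045
Σt over all 5·12 pixels = 1045199/6375 ≈ 163.9527843
V = pitch²·Σt = 1.37²·1045199/6375 = 307.723

t(6,2)=3.045 V=307.723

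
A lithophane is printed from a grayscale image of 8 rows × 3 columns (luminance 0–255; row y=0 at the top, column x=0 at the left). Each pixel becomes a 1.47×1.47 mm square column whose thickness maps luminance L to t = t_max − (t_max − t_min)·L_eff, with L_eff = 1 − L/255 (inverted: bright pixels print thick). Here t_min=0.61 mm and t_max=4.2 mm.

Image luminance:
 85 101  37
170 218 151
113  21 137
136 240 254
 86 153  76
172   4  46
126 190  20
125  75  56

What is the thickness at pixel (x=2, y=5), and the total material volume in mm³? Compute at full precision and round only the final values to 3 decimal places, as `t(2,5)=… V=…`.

t(2,5)=1.258 V=116.574

span = t_max - t_min = 4.2 - 0.61 = 3.590
L(2,5) = 46, L_eff = 1 - 46/255 = 0.819608 (inverted)
t(2,5) = 4.2 - 3.590·0.819608 = 1.258
Σt over all 8·3 pixels = 343912/6375 ≈ 53.9469804
V = pitch²·Σt = 1.47²·343912/6375 = 116.574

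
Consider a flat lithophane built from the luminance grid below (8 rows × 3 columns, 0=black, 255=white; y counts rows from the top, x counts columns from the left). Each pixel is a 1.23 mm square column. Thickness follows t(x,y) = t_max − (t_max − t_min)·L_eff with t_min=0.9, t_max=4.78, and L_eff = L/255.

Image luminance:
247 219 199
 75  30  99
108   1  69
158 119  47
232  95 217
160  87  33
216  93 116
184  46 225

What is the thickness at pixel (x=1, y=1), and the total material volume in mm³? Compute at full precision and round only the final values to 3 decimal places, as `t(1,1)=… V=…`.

t(1,1)=4.324 V=102.774

span = t_max - t_min = 4.78 - 0.9 = 3.880
L(1,1) = 30, L_eff = 30/255 = 0.117647
t(1,1) = 4.78 - 3.880·0.117647 = 4.324
Σt over all 8·3 pixels = 28871/425 ≈ 67.9317647
V = pitch²·Σt = 1.23²·28871/425 = 102.774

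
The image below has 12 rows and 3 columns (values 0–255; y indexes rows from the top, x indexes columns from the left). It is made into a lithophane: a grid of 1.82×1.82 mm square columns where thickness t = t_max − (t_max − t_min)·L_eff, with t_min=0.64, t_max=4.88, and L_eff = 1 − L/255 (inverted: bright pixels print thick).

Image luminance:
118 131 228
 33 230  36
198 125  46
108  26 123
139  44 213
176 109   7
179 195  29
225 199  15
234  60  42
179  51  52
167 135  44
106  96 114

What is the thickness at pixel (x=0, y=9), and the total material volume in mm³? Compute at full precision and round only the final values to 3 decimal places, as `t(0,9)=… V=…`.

t(0,9)=3.616 V=308.301

span = t_max - t_min = 4.88 - 0.64 = 4.240
L(0,9) = 179, L_eff = 1 - 179/255 = 0.298039 (inverted)
t(0,9) = 4.88 - 4.240·0.298039 = 3.616
Σt over all 12·3 pixels = 197784/2125 ≈ 93.0748235
V = pitch²·Σt = 1.82²·197784/2125 = 308.301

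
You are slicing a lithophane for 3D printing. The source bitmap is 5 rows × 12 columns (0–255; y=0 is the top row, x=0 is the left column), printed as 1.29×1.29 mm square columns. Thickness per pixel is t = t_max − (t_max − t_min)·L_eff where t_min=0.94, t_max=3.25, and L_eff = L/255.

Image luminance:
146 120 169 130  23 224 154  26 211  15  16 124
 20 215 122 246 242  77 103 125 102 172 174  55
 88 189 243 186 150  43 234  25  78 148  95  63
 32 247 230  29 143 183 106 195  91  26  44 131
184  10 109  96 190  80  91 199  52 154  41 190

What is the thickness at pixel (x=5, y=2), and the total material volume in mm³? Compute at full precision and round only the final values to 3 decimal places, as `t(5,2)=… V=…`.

t(5,2)=2.860 V=212.856

span = t_max - t_min = 3.25 - 0.94 = 2.310
L(5,2) = 43, L_eff = 43/255 = 0.168627
t(5,2) = 3.25 - 2.310·0.168627 = 2.860
Σt over all 5·12 pixels = 543619/4250 ≈ 127.9103529
V = pitch²·Σt = 1.29²·543619/4250 = 212.856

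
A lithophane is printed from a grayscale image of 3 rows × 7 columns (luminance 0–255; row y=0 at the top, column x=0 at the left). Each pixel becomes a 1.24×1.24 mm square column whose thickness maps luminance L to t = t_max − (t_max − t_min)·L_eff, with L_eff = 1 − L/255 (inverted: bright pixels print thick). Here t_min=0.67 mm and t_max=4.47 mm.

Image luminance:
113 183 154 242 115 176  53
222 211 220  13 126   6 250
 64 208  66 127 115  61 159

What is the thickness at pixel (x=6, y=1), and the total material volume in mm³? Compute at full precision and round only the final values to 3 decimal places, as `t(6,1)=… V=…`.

span = t_max - t_min = 4.47 - 0.67 = 3.800
L(6,1) = 250, L_eff = 1 - 250/255 = 0.019608 (inverted)
t(6,1) = 4.47 - 3.800·0.019608 = 4.395
Σt over all 3·7 pixels = 290941/5100 ≈ 57.0472549
V = pitch²·Σt = 1.24²·290941/5100 = 87.716

t(6,1)=4.395 V=87.716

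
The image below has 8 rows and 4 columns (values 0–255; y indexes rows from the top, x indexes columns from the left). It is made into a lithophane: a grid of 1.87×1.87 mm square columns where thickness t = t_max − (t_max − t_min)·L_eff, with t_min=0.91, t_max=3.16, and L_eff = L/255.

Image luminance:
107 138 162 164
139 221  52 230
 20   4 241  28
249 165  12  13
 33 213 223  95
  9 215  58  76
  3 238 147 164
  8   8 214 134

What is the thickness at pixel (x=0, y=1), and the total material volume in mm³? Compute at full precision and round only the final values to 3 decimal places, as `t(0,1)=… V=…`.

span = t_max - t_min = 3.16 - 0.91 = 2.250
L(0,1) = 139, L_eff = 139/255 = 0.545098
t(0,1) = 3.16 - 2.250·0.545098 = 1.934
Σt over all 8·4 pixels = 115159/1700 ≈ 67.7405882
V = pitch²·Σt = 1.87²·115159/1700 = 236.882

t(0,1)=1.934 V=236.882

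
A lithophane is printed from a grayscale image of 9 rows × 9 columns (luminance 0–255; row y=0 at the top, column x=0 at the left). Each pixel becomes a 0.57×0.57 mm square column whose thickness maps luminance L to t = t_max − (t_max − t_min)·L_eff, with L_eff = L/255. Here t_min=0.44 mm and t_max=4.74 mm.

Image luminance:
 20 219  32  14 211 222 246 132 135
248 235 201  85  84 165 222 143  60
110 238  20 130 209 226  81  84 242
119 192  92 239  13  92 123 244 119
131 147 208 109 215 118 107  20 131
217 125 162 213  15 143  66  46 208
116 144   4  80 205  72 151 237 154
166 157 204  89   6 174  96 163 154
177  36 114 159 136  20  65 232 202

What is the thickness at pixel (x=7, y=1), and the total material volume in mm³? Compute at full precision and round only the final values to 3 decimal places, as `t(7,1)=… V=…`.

span = t_max - t_min = 4.74 - 0.44 = 4.300
L(7,1) = 143, L_eff = 143/255 = 0.560784
t(7,1) = 4.74 - 4.300·0.560784 = 2.329
Σt over all 9·9 pixels = 249992/1275 ≈ 196.0721569
V = pitch²·Σt = 0.57²·249992/1275 = 63.704

t(7,1)=2.329 V=63.704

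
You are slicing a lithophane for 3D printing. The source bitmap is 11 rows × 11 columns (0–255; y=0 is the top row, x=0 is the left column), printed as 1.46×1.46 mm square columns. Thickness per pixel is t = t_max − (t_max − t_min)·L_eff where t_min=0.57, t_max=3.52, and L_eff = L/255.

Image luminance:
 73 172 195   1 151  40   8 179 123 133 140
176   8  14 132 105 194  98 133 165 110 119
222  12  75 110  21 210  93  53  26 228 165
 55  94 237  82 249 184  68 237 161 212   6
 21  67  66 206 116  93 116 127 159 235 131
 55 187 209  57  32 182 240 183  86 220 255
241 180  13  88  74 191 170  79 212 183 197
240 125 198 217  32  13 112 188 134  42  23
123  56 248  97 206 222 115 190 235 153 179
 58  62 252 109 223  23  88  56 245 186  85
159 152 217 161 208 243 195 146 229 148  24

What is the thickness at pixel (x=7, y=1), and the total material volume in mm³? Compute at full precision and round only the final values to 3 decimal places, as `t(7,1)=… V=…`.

t(7,1)=1.981 V=504.533

span = t_max - t_min = 3.52 - 0.57 = 2.950
L(7,1) = 133, L_eff = 133/255 = 0.521569
t(7,1) = 3.52 - 2.950·0.521569 = 1.981
Σt over all 11·11 pixels = 1207129/5100 ≈ 236.6919608
V = pitch²·Σt = 1.46²·1207129/5100 = 504.533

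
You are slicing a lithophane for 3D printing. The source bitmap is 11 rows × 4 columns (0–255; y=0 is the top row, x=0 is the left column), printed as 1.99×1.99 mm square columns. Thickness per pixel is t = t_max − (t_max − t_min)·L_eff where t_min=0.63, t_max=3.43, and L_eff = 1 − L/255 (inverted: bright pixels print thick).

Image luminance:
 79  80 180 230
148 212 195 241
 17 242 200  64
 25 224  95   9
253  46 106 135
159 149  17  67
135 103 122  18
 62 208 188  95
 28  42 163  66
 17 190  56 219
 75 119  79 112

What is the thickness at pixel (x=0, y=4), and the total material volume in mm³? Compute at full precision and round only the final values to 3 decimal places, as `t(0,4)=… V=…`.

t(0,4)=3.408 V=338.932

span = t_max - t_min = 3.43 - 0.63 = 2.800
L(0,4) = 253, L_eff = 1 - 253/255 = 0.007843 (inverted)
t(0,4) = 3.43 - 2.800·0.007843 = 3.408
Σt over all 11·4 pixels = 6419/75 ≈ 85.5866667
V = pitch²·Σt = 1.99²·6419/75 = 338.932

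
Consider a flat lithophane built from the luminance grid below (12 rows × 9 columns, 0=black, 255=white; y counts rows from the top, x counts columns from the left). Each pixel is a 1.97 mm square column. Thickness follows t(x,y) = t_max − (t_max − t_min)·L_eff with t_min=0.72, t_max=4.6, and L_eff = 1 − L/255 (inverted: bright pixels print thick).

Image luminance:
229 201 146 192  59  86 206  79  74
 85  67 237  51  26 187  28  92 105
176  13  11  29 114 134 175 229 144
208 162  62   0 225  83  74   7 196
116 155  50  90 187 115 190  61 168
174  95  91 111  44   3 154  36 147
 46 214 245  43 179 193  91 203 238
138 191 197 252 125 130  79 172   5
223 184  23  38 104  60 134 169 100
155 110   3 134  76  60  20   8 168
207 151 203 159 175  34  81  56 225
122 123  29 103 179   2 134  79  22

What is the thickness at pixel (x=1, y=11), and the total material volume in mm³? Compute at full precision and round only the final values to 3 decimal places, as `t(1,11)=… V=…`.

span = t_max - t_min = 4.6 - 0.72 = 3.880
L(1,11) = 123, L_eff = 1 - 123/255 = 0.517647 (inverted)
t(1,11) = 4.6 - 3.880·0.517647 = 2.592
Σt over all 12·9 pixels = 1734701/6375 ≈ 272.1099608
V = pitch²·Σt = 1.97²·1734701/6375 = 1056.032

t(1,11)=2.592 V=1056.032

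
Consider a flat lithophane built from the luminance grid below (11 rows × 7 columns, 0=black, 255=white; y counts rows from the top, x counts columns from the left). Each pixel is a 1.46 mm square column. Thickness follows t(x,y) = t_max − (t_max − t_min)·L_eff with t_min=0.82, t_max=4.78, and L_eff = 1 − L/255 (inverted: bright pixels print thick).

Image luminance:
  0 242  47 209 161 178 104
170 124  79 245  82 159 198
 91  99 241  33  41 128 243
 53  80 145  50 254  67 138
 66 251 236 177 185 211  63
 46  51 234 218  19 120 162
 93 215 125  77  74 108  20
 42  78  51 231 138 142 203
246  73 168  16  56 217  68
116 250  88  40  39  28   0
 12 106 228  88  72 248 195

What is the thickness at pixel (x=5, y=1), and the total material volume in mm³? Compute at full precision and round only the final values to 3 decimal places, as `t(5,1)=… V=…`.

t(5,1)=3.289 V=454.061

span = t_max - t_min = 4.78 - 0.82 = 3.960
L(5,1) = 159, L_eff = 1 - 159/255 = 0.376471 (inverted)
t(5,1) = 4.78 - 3.960·0.376471 = 3.289
Σt over all 11·7 pixels = 905311/4250 ≈ 213.0143529
V = pitch²·Σt = 1.46²·905311/4250 = 454.061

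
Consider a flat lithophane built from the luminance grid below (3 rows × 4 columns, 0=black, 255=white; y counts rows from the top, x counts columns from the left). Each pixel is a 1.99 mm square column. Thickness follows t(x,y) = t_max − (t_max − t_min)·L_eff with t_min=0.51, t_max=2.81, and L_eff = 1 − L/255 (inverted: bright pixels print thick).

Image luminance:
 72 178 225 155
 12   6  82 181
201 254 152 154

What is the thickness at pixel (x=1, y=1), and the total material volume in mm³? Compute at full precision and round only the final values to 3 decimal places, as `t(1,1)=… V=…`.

span = t_max - t_min = 2.81 - 0.51 = 2.300
L(1,1) = 6, L_eff = 1 - 6/255 = 0.976471 (inverted)
t(1,1) = 2.81 - 2.300·0.976471 = 0.564
Σt over all 3·4 pixels = 27031/1275 ≈ 21.2007843
V = pitch²·Σt = 1.99²·27031/1275 = 83.957

t(1,1)=0.564 V=83.957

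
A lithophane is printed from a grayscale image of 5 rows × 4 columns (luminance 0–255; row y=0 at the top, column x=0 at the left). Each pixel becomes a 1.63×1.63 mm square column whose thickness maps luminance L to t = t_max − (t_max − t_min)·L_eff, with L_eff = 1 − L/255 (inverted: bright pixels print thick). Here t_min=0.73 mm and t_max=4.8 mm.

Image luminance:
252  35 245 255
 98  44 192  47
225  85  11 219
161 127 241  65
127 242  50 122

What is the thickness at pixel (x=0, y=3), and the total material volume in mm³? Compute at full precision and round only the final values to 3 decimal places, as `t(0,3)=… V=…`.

t(0,3)=3.300 V=159.352

span = t_max - t_min = 4.8 - 0.73 = 4.070
L(0,3) = 161, L_eff = 1 - 161/255 = 0.368627 (inverted)
t(0,3) = 4.8 - 4.070·0.368627 = 3.300
Σt over all 5·4 pixels = 1529401/25500 ≈ 59.9765098
V = pitch²·Σt = 1.63²·1529401/25500 = 159.352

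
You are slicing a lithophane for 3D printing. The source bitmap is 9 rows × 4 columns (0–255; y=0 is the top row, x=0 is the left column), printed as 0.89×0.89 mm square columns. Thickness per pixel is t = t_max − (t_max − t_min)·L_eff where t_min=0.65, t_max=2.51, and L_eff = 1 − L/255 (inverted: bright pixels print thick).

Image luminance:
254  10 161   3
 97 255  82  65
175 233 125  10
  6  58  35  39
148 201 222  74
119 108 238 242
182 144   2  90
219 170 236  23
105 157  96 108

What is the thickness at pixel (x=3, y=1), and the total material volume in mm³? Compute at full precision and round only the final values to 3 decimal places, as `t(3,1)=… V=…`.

span = t_max - t_min = 2.51 - 0.65 = 1.860
L(3,1) = 65, L_eff = 1 - 65/255 = 0.745098 (inverted)
t(3,1) = 2.51 - 1.860·0.745098 = 1.124
Σt over all 9·4 pixels = 119351/2125 ≈ 56.1651765
V = pitch²·Σt = 0.89²·119351/2125 = 44.488

t(3,1)=1.124 V=44.488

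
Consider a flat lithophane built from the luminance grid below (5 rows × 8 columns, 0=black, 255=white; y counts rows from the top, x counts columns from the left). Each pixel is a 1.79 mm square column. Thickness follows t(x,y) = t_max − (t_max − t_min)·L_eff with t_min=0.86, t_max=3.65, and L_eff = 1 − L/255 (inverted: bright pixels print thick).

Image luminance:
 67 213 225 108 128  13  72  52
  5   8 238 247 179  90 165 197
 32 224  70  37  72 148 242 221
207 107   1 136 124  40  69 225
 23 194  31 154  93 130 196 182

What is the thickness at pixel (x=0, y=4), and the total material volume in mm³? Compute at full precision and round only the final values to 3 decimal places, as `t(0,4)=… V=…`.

span = t_max - t_min = 3.65 - 0.86 = 2.790
L(0,4) = 23, L_eff = 1 - 23/255 = 0.909804 (inverted)
t(0,4) = 3.65 - 2.790·0.909804 = 1.112
Σt over all 5·8 pixels = 150829/1700 ≈ 88.7229412
V = pitch²·Σt = 1.79²·150829/1700 = 284.277

t(0,4)=1.112 V=284.277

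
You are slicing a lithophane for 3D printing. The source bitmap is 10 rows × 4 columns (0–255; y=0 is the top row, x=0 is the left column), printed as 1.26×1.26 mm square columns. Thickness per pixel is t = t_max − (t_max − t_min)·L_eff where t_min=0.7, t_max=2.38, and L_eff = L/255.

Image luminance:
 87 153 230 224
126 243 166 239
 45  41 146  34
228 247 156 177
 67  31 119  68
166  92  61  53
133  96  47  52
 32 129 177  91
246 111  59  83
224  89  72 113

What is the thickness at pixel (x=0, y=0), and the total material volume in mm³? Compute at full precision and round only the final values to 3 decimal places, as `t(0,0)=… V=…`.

t(0,0)=1.807 V=99.334

span = t_max - t_min = 2.38 - 0.7 = 1.680
L(0,0) = 87, L_eff = 87/255 = 0.341176
t(0,0) = 2.38 - 1.680·0.341176 = 1.807
Σt over all 10·4 pixels = 132958/2125 ≈ 62.5684706
V = pitch²·Σt = 1.26²·132958/2125 = 99.334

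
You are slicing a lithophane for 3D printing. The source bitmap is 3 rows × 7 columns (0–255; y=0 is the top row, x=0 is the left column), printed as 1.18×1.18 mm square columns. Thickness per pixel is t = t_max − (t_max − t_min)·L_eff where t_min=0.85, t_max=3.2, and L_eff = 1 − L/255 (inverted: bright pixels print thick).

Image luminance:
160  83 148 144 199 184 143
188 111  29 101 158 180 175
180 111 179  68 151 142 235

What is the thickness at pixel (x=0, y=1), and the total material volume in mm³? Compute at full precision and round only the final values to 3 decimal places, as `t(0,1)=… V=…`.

t(0,1)=2.583 V=64.236

span = t_max - t_min = 3.2 - 0.85 = 2.350
L(0,1) = 188, L_eff = 1 - 188/255 = 0.262745 (inverted)
t(0,1) = 3.2 - 2.350·0.262745 = 2.583
Σt over all 3·7 pixels = 39213/850 ≈ 46.1329412
V = pitch²·Σt = 1.18²·39213/850 = 64.236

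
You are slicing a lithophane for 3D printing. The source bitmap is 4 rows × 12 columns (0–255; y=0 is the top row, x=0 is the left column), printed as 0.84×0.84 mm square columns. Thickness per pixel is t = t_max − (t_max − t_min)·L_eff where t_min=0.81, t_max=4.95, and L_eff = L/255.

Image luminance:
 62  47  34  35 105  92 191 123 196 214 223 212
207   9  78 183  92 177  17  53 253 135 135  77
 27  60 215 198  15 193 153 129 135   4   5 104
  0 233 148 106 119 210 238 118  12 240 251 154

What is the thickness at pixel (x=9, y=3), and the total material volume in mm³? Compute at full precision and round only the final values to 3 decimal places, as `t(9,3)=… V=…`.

t(9,3)=1.054 V=98.722

span = t_max - t_min = 4.95 - 0.81 = 4.140
L(9,3) = 240, L_eff = 240/255 = 0.941176
t(9,3) = 4.95 - 4.140·0.941176 = 1.054
Σt over all 4·12 pixels = 594627/4250 ≈ 139.9122353
V = pitch²·Σt = 0.84²·594627/4250 = 98.722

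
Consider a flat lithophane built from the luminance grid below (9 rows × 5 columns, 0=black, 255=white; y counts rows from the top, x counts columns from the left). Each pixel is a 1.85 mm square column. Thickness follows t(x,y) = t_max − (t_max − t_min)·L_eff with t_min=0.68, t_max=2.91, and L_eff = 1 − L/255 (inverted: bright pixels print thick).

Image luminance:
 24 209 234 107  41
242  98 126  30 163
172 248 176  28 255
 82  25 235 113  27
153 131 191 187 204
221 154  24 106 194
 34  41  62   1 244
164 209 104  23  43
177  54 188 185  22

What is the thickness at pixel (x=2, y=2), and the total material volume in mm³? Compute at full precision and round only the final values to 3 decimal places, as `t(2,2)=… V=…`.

t(2,2)=2.219 V=276.856

span = t_max - t_min = 2.91 - 0.68 = 2.230
L(2,2) = 176, L_eff = 1 - 176/255 = 0.309804 (inverted)
t(2,2) = 2.91 - 2.230·0.309804 = 2.219
Σt over all 9·5 pixels = 687591/8500 ≈ 80.8930588
V = pitch²·Σt = 1.85²·687591/8500 = 276.856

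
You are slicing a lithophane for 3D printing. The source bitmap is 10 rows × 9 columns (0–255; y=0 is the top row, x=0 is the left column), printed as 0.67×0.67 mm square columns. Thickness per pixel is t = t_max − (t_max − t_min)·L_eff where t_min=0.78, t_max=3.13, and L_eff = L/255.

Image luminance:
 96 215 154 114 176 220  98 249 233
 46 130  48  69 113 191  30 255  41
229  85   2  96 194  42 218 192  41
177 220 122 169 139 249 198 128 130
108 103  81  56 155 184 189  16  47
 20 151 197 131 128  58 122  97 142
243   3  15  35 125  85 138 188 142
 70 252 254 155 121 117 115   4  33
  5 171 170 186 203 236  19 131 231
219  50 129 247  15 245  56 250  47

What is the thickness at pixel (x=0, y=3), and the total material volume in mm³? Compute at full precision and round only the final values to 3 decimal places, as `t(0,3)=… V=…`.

t(0,3)=1.499 V=77.644

span = t_max - t_min = 3.13 - 0.78 = 2.350
L(0,3) = 177, L_eff = 177/255 = 0.694118
t(0,3) = 3.13 - 2.350·0.694118 = 1.499
Σt over all 10·9 pixels = 294039/1700 ≈ 172.9641176
V = pitch²·Σt = 0.67²·294039/1700 = 77.644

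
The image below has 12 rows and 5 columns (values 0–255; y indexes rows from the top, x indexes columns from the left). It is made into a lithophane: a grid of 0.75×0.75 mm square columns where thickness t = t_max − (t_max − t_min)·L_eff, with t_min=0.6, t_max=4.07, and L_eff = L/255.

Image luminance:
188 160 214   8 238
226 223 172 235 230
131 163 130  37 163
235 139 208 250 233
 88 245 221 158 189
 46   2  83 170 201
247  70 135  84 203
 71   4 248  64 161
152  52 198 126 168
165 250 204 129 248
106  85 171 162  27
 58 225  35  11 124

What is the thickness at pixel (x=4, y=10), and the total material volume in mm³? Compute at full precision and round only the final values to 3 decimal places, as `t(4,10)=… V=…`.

t(4,10)=3.703 V=68.710

span = t_max - t_min = 4.07 - 0.6 = 3.470
L(4,10) = 27, L_eff = 27/255 = 0.105882
t(4,10) = 4.07 - 3.470·0.105882 = 3.703
Σt over all 12·5 pixels = 3114857/25500 ≈ 122.1512549
V = pitch²·Σt = 0.75²·3114857/25500 = 68.710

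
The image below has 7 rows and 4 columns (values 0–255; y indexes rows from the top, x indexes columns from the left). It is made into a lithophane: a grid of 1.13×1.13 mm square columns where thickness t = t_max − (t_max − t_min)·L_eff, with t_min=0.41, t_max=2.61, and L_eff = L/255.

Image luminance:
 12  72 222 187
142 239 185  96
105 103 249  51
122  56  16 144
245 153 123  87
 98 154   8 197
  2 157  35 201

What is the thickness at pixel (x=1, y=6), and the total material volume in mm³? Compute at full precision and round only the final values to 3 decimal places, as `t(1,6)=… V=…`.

span = t_max - t_min = 2.61 - 0.41 = 2.200
L(1,6) = 157, L_eff = 157/255 = 0.615686
t(1,6) = 2.61 - 2.200·0.615686 = 1.255
Σt over all 7·4 pixels = 55106/1275 ≈ 43.2203922
V = pitch²·Σt = 1.13²·55106/1275 = 55.188

t(1,6)=1.255 V=55.188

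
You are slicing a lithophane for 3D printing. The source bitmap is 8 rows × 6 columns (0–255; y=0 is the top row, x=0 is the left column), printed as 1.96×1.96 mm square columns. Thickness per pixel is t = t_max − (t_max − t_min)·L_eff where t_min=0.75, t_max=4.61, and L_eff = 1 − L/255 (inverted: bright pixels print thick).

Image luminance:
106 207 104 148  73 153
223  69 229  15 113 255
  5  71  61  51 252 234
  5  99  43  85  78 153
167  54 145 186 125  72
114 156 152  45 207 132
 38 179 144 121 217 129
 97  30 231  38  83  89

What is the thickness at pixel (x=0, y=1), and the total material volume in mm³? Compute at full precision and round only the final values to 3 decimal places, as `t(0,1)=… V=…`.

t(0,1)=4.126 V=474.586

span = t_max - t_min = 4.61 - 0.75 = 3.860
L(0,1) = 223, L_eff = 1 - 223/255 = 0.125490 (inverted)
t(0,1) = 4.61 - 3.860·0.125490 = 4.126
Σt over all 8·6 pixels = 1575119/12750 ≈ 123.5387451
V = pitch²·Σt = 1.96²·1575119/12750 = 474.586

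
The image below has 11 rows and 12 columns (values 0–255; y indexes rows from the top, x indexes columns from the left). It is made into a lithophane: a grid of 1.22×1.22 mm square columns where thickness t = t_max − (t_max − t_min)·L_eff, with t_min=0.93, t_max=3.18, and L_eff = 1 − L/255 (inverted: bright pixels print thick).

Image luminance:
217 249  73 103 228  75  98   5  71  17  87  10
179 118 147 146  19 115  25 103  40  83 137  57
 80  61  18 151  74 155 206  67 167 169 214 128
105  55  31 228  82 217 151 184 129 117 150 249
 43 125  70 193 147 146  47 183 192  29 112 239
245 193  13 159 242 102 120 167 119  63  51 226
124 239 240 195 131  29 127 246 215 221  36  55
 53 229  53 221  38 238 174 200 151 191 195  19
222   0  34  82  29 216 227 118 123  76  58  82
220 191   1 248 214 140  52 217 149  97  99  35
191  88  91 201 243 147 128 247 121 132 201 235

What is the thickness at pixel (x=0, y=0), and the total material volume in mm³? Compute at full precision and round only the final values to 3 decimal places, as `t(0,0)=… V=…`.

span = t_max - t_min = 3.18 - 0.93 = 2.250
L(0,0) = 217, L_eff = 1 - 217/255 = 0.149020 (inverted)
t(0,0) = 3.18 - 2.250·0.149020 = 2.845
Σt over all 11·12 pixels = 276.21
V = pitch²·Σt = 1.22²·276.21 = 411.111

t(0,0)=2.845 V=411.111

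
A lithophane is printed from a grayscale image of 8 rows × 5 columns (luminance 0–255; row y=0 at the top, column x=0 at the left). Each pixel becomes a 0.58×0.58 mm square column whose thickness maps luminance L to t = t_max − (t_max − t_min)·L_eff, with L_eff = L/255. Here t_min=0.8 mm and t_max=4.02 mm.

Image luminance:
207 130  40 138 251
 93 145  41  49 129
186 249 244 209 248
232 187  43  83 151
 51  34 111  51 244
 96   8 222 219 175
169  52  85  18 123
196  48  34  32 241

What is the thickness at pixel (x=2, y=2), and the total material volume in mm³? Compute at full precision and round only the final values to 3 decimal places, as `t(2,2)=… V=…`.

span = t_max - t_min = 4.02 - 0.8 = 3.220
L(2,2) = 244, L_eff = 244/255 = 0.956863
t(2,2) = 4.02 - 3.220·0.956863 = 0.939
Σt over all 8·5 pixels = 601348/6375 ≈ 94.3290980
V = pitch²·Σt = 0.58²·601348/6375 = 31.732

t(2,2)=0.939 V=31.732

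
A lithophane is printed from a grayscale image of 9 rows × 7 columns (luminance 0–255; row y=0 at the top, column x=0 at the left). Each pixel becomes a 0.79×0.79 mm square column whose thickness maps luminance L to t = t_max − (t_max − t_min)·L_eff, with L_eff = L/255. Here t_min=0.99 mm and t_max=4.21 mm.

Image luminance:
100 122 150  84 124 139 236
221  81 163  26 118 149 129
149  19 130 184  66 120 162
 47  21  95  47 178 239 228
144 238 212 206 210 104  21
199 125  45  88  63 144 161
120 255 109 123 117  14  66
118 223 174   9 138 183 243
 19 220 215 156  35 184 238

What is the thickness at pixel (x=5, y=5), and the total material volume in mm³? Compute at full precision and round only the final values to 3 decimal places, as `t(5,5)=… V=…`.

t(5,5)=2.392 V=98.969

span = t_max - t_min = 4.21 - 0.99 = 3.220
L(5,5) = 144, L_eff = 144/255 = 0.564706
t(5,5) = 4.21 - 3.220·0.564706 = 2.392
Σt over all 9·7 pixels = 4043753/25500 ≈ 158.5785490
V = pitch²·Σt = 0.79²·4043753/25500 = 98.969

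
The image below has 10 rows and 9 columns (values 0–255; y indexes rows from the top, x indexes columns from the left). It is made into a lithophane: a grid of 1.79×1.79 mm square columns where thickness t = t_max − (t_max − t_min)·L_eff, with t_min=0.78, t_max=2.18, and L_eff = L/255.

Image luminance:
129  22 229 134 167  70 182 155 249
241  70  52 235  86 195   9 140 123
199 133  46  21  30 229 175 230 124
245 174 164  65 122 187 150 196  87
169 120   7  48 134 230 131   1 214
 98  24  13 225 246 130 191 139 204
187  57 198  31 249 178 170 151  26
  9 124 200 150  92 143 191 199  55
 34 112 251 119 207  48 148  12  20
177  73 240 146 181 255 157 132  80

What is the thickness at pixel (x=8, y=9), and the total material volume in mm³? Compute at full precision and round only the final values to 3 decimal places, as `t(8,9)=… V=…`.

span = t_max - t_min = 2.18 - 0.78 = 1.400
L(8,9) = 80, L_eff = 80/255 = 0.313725
t(8,9) = 2.18 - 1.400·0.313725 = 1.741
Σt over all 10·9 pixels = 164818/1275 ≈ 129.2690196
V = pitch²·Σt = 1.79²·164818/1275 = 414.191

t(8,9)=1.741 V=414.191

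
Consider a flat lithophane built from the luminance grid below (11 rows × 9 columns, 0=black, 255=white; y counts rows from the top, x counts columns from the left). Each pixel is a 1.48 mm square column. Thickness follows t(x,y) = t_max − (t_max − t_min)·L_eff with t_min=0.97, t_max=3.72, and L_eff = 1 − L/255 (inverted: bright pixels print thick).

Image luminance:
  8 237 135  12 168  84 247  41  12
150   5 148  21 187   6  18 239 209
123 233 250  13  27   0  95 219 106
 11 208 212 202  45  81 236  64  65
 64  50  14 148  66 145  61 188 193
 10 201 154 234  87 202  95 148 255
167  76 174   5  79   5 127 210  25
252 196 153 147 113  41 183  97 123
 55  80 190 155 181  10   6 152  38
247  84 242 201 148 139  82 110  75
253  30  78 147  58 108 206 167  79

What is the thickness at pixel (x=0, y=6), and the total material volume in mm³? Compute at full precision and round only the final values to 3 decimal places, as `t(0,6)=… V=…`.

t(0,6)=2.771 V=492.060

span = t_max - t_min = 3.72 - 0.97 = 2.750
L(0,6) = 167, L_eff = 1 - 167/255 = 0.345098 (inverted)
t(0,6) = 3.72 - 2.750·0.345098 = 2.771
Σt over all 11·9 pixels = 1145683/5100 ≈ 224.6437255
V = pitch²·Σt = 1.48²·1145683/5100 = 492.060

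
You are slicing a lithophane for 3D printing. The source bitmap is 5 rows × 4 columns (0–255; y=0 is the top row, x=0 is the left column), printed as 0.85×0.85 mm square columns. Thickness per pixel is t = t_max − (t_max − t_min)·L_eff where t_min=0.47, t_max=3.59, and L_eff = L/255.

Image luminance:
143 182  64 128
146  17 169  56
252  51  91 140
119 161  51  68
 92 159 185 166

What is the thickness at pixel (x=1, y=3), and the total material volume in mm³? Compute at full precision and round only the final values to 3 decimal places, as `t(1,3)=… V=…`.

t(1,3)=1.620 V=30.306

span = t_max - t_min = 3.59 - 0.47 = 3.120
L(1,3) = 161, L_eff = 161/255 = 0.631373
t(1,3) = 3.59 - 3.120·0.631373 = 1.620
Σt over all 5·4 pixels = 17827/425 ≈ 41.9458824
V = pitch²·Σt = 0.85²·17827/425 = 30.306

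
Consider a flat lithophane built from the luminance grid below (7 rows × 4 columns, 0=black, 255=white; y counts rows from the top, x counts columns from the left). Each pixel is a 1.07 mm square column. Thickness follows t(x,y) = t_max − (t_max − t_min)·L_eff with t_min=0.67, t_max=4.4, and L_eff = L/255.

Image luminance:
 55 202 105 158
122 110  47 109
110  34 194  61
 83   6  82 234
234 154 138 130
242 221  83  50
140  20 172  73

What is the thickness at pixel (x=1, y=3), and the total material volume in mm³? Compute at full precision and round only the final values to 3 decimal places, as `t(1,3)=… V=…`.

t(1,3)=4.312 V=84.631

span = t_max - t_min = 4.4 - 0.67 = 3.730
L(1,3) = 6, L_eff = 6/255 = 0.023529
t(1,3) = 4.4 - 3.730·0.023529 = 4.312
Σt over all 7·4 pixels = 628321/8500 ≈ 73.9201176
V = pitch²·Σt = 1.07²·628321/8500 = 84.631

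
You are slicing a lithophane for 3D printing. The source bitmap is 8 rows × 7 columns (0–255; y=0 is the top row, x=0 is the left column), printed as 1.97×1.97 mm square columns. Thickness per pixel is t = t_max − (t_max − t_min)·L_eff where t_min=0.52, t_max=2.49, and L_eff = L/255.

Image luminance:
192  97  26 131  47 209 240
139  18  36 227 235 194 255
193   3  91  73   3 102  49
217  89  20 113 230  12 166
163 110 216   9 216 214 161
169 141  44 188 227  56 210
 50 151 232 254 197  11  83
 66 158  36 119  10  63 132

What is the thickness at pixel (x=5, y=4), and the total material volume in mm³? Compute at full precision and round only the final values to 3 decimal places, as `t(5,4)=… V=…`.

span = t_max - t_min = 2.49 - 0.52 = 1.970
L(5,4) = 214, L_eff = 214/255 = 0.839216
t(5,4) = 2.49 - 1.970·0.839216 = 0.837
Σt over all 8·7 pixels = 2158399/25500 ≈ 84.6430980
V = pitch²·Σt = 1.97²·2158399/25500 = 328.491

t(5,4)=0.837 V=328.491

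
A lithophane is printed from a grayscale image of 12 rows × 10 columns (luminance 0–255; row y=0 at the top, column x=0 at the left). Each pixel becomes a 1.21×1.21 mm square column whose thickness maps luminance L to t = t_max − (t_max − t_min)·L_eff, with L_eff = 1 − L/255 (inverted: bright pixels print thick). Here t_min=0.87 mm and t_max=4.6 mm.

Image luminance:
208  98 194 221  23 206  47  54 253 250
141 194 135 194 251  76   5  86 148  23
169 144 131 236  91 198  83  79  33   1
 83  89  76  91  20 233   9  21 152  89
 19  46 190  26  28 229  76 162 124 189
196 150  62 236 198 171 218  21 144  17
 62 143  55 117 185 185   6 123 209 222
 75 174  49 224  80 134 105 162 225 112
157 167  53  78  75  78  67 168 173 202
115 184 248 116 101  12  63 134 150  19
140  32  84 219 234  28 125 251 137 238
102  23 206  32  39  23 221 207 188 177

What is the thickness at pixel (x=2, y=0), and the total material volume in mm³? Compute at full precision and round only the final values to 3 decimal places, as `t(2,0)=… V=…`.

t(2,0)=3.708 V=475.164

span = t_max - t_min = 4.6 - 0.87 = 3.730
L(2,0) = 194, L_eff = 1 - 194/255 = 0.239216 (inverted)
t(2,0) = 4.6 - 3.730·0.239216 = 3.708
Σt over all 12·10 pixels = 165517/510 ≈ 324.5431373
V = pitch²·Σt = 1.21²·165517/510 = 475.164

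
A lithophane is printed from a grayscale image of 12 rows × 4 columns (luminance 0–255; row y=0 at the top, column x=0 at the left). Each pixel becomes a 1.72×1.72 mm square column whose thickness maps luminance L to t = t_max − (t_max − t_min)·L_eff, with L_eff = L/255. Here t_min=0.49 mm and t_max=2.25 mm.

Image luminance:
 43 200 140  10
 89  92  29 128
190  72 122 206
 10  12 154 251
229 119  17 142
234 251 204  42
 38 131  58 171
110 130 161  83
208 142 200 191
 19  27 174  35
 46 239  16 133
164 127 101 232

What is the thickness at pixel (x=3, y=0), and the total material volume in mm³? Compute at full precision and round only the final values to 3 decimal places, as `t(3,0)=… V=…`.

t(3,0)=2.181 V=198.587

span = t_max - t_min = 2.25 - 0.49 = 1.760
L(3,0) = 10, L_eff = 10/255 = 0.039216
t(3,0) = 2.25 - 1.760·0.039216 = 2.181
Σt over all 12·4 pixels = 142644/2125 ≈ 67.1265882
V = pitch²·Σt = 1.72²·142644/2125 = 198.587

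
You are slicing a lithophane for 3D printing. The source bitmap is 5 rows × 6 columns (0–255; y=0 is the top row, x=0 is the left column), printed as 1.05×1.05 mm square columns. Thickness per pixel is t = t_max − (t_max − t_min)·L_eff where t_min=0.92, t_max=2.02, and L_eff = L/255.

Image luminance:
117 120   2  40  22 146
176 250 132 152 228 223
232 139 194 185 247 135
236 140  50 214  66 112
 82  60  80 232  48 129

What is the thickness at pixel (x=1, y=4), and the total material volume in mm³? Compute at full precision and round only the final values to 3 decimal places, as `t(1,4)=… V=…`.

t(1,4)=1.761 V=46.889

span = t_max - t_min = 2.02 - 0.92 = 1.100
L(1,4) = 60, L_eff = 60/255 = 0.235294
t(1,4) = 2.02 - 1.100·0.235294 = 1.761
Σt over all 5·6 pixels = 108451/2550 ≈ 42.5298039
V = pitch²·Σt = 1.05²·108451/2550 = 46.889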